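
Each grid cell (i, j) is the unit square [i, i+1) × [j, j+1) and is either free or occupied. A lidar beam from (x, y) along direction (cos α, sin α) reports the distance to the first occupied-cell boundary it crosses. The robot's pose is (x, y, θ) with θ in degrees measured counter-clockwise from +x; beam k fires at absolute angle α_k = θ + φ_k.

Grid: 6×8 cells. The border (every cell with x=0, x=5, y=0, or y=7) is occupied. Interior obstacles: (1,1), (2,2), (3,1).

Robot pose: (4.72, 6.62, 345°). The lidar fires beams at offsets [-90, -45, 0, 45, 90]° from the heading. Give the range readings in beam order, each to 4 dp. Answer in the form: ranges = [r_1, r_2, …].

beam 1: φ=-90°, α=255°
  direction (-0.2588, -0.9659); cell (4,6); t to first gridline: x 2.7819, y 0.6419 (then +3.8637 / +1.0353)
    (4,5) via y @ 0.6419
    (4,4) via y @ 1.6771
    (4,3) via y @ 2.7124
    (3,3) via x @ 2.7819
    (3,2) via y @ 3.7477
    (3,1) via y @ 4.7830  # hit
  → r_1 = 4.7830
beam 2: φ=-45°, α=300°
  direction (0.5000, -0.8660); cell (4,6); t to first gridline: x 0.5600, y 0.7159 (then +2.0000 / +1.1547)
    (5,6) via x @ 0.5600  # hit
  → r_2 = 0.5600
beam 3: φ=0°, α=345°
  direction (0.9659, -0.2588); cell (4,6); t to first gridline: x 0.2899, y 2.3955 (then +1.0353 / +3.8637)
    (5,6) via x @ 0.2899  # hit
  → r_3 = 0.2899
beam 4: φ=45°, α=30°
  direction (0.8660, 0.5000); cell (4,6); t to first gridline: x 0.3233, y 0.7600 (then +1.1547 / +2.0000)
    (5,6) via x @ 0.3233  # hit
  → r_4 = 0.3233
beam 5: φ=90°, α=75°
  direction (0.2588, 0.9659); cell (4,6); t to first gridline: x 1.0818, y 0.3934 (then +3.8637 / +1.0353)
    (4,7) via y @ 0.3934  # hit
  → r_5 = 0.3934

ranges = [4.7830, 0.5600, 0.2899, 0.3233, 0.3934]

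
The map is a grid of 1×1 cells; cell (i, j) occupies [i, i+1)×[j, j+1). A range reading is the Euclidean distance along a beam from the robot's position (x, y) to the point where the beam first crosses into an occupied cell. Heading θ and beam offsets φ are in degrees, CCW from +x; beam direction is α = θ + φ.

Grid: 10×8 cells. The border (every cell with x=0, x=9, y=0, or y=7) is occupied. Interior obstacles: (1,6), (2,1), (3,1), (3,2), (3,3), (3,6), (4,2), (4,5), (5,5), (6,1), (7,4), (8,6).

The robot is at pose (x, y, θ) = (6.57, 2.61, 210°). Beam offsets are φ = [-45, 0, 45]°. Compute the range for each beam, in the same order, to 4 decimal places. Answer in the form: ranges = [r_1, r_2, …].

ranges = [2.6607, 2.9676, 0.6315]

beam 1: φ=-45°, α=165°
  direction (-0.9659, 0.2588); cell (6,2); t to first gridline: x 0.5901, y 1.5068 (then +1.0353 / +3.8637)
    (5,2) via x @ 0.5901
    (5,3) via y @ 1.5068
    (4,3) via x @ 1.6254
    (3,3) via x @ 2.6607  # hit
  → r_1 = 2.6607
beam 2: φ=0°, α=210°
  direction (-0.8660, -0.5000); cell (6,2); t to first gridline: x 0.6582, y 1.2200 (then +1.1547 / +2.0000)
    (5,2) via x @ 0.6582
    (5,1) via y @ 1.2200
    (4,1) via x @ 1.8129
    (3,1) via x @ 2.9676  # hit
  → r_2 = 2.9676
beam 3: φ=45°, α=255°
  direction (-0.2588, -0.9659); cell (6,2); t to first gridline: x 2.2023, y 0.6315 (then +3.8637 / +1.0353)
    (6,1) via y @ 0.6315  # hit
  → r_3 = 0.6315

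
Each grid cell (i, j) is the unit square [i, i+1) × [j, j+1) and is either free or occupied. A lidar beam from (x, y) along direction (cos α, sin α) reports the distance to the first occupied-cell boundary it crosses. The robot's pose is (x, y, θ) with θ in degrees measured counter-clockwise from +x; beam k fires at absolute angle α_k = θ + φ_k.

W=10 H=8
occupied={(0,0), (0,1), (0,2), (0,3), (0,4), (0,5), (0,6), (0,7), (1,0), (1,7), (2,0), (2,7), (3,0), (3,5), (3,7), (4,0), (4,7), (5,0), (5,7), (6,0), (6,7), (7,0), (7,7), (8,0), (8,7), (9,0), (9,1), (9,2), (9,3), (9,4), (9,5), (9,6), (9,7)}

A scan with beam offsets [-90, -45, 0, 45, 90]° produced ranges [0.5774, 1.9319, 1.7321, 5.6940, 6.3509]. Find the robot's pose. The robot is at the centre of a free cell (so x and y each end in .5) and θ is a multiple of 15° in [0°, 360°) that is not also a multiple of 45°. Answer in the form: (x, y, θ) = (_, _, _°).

The pose lattice has 47·16 = 752 candidates. Test each by forward raycasting.
  (7.5, 4.5, 255°): beam 1 = 3.6235 ≠ 0.5774 ✗
  (7.5, 6.5, 105°): beam 1 = 1.5529 ≠ 0.5774 ✗
  (3.5, 4.5, 330°): beam 1 = 4.0415 ≠ 0.5774 ✗
  (2.5, 3.5, 165°): beam 1 = 1.9319 ≠ 0.5774 ✗
  (7.5, 4.5, 195°): beam 1 = 2.5882 ≠ 0.5774 ✗
  …
  (5.5, 6.5, 210°): r_1=0.5774, r_2=1.9319, r_3=1.7321, r_4=5.6940, r_5=6.3509 — all match ✓
Only this pose fits every beam.

(x, y, θ) = (5.5, 6.5, 210°)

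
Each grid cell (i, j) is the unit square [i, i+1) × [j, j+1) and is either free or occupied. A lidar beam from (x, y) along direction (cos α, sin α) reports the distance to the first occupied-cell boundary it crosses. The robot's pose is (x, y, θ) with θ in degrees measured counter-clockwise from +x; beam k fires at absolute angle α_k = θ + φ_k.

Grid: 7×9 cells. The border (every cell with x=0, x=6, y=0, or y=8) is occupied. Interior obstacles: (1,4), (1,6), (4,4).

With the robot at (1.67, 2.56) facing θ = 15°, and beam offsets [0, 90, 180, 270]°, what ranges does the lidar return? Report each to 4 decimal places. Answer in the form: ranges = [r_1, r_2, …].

beam 1: φ=0°, α=15°
  direction (0.9659, 0.2588); cell (1,2); t to first gridline: x 0.3416, y 1.7000 (then +1.0353 / +3.8637)
    (2,2) via x @ 0.3416
    (3,2) via x @ 1.3769
    (3,3) via y @ 1.7000
    (4,3) via x @ 2.4122
    (5,3) via x @ 3.4475
    (6,3) via x @ 4.4827  # hit
  → r_1 = 4.4827
beam 2: φ=90°, α=105°
  direction (-0.2588, 0.9659); cell (1,2); t to first gridline: x 2.5887, y 0.4555 (then +3.8637 / +1.0353)
    (1,3) via y @ 0.4555
    (1,4) via y @ 1.4908  # hit
  → r_2 = 1.4908
beam 3: φ=180°, α=195°
  direction (-0.9659, -0.2588); cell (1,2); t to first gridline: x 0.6936, y 2.1637 (then +1.0353 / +3.8637)
    (0,2) via x @ 0.6936  # hit
  → r_3 = 0.6936
beam 4: φ=270°, α=285°
  direction (0.2588, -0.9659); cell (1,2); t to first gridline: x 1.2750, y 0.5798 (then +3.8637 / +1.0353)
    (1,1) via y @ 0.5798
    (2,1) via x @ 1.2750
    (2,0) via y @ 1.6150  # hit
  → r_4 = 1.6150

ranges = [4.4827, 1.4908, 0.6936, 1.6150]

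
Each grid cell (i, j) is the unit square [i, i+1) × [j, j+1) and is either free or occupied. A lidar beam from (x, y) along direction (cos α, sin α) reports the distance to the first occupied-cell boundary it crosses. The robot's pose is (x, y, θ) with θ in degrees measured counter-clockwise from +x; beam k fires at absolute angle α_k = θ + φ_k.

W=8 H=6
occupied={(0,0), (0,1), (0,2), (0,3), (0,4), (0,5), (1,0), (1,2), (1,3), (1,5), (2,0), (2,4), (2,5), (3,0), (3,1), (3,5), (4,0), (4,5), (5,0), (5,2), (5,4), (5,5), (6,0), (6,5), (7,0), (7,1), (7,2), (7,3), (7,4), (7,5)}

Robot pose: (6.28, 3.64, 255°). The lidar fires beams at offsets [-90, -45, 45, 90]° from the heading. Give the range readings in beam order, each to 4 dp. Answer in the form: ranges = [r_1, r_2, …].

beam 1: φ=-90°, α=165°
  direction (-0.9659, 0.2588); cell (6,3); t to first gridline: x 0.2899, y 1.3909 (then +1.0353 / +3.8637)
    (5,3) via x @ 0.2899
    (4,3) via x @ 1.3252
    (4,4) via y @ 1.3909
    (3,4) via x @ 2.3604
    (2,4) via x @ 3.3957  # hit
  → r_1 = 3.3957
beam 2: φ=-45°, α=210°
  direction (-0.8660, -0.5000); cell (6,3); t to first gridline: x 0.3233, y 1.2800 (then +1.1547 / +2.0000)
    (5,3) via x @ 0.3233
    (5,2) via y @ 1.2800  # hit
  → r_2 = 1.2800
beam 3: φ=45°, α=300°
  direction (0.5000, -0.8660); cell (6,3); t to first gridline: x 1.4400, y 0.7390 (then +2.0000 / +1.1547)
    (6,2) via y @ 0.7390
    (7,2) via x @ 1.4400  # hit
  → r_3 = 1.4400
beam 4: φ=90°, α=345°
  direction (0.9659, -0.2588); cell (6,3); t to first gridline: x 0.7454, y 2.4728 (then +1.0353 / +3.8637)
    (7,3) via x @ 0.7454  # hit
  → r_4 = 0.7454

ranges = [3.3957, 1.2800, 1.4400, 0.7454]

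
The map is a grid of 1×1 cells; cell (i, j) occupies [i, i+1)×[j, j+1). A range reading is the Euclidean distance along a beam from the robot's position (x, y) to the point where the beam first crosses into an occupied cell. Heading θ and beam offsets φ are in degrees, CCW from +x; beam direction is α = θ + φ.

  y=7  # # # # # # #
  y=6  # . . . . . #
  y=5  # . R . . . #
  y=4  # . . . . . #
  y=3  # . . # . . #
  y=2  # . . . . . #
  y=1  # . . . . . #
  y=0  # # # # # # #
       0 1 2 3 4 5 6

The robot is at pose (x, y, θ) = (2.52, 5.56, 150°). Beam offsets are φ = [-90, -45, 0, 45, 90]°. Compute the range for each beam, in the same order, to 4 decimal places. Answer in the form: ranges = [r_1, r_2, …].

ranges = [1.6628, 1.4908, 1.7551, 1.5736, 3.0400]

beam 1: φ=-90°, α=60°
  d=(0.5000,0.8660)  start (2,5)  tX=0.9600 tY=0.5081  stride 1/|dx|=2.0000 1/|dy|=1.1547
    cross y-line → (2,6), t=0.5081
    cross x-line → (3,6), t=0.9600
    cross y-line → (3,7), t=1.6628 (wall)
  → r_1 = 1.6628
beam 2: φ=-45°, α=105°
  d=(-0.2588,0.9659)  start (2,5)  tX=2.0091 tY=0.4555  stride 1/|dx|=3.8637 1/|dy|=1.0353
    cross y-line → (2,6), t=0.4555
    cross y-line → (2,7), t=1.4908 (wall)
  → r_2 = 1.4908
beam 3: φ=0°, α=150°
  d=(-0.8660,0.5000)  start (2,5)  tX=0.6004 tY=0.8800  stride 1/|dx|=1.1547 1/|dy|=2.0000
    cross x-line → (1,5), t=0.6004
    cross y-line → (1,6), t=0.8800
    cross x-line → (0,6), t=1.7551 (wall)
  → r_3 = 1.7551
beam 4: φ=45°, α=195°
  d=(-0.9659,-0.2588)  start (2,5)  tX=0.5383 tY=2.1637  stride 1/|dx|=1.0353 1/|dy|=3.8637
    cross x-line → (1,5), t=0.5383
    cross x-line → (0,5), t=1.5736 (wall)
  → r_4 = 1.5736
beam 5: φ=90°, α=240°
  d=(-0.5000,-0.8660)  start (2,5)  tX=1.0400 tY=0.6466  stride 1/|dx|=2.0000 1/|dy|=1.1547
    cross y-line → (2,4), t=0.6466
    cross x-line → (1,4), t=1.0400
    cross y-line → (1,3), t=1.8013
    cross y-line → (1,2), t=2.9560
    cross x-line → (0,2), t=3.0400 (wall)
  → r_5 = 3.0400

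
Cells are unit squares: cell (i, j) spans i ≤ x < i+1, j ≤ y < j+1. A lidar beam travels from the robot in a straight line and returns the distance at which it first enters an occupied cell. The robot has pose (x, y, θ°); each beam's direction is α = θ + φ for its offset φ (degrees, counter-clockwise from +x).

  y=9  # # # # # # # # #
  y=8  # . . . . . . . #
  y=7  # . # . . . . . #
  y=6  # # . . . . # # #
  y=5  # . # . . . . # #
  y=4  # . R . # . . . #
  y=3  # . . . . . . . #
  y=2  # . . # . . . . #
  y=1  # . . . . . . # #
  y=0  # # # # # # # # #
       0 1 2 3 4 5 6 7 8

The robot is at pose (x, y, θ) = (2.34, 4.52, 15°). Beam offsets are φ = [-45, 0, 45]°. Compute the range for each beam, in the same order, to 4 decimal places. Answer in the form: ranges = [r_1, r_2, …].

beam 1: φ=-45°, α=330°
  dir = (cos 330°, sin 330°) = (0.8660, -0.5000); from cell (2,4)
  next x-line at t=0.7621, next y-line at t=1.0400; Δt_x=1.1547, Δt_y=2.0000
    x: enter (3,4) at t=0.7621
    y: enter (3,3) at t=1.0400
    x: enter (4,3) at t=1.9168
    y: enter (4,2) at t=3.0400
    x: enter (5,2) at t=3.0715
    x: enter (6,2) at t=4.2262
    y: enter (6,1) at t=5.0400
    x: enter (7,1) at t=5.3809 ← occupied
  → r_1 = 5.3809
beam 2: φ=0°, α=15°
  dir = (cos 15°, sin 15°) = (0.9659, 0.2588); from cell (2,4)
  next x-line at t=0.6833, next y-line at t=1.8546; Δt_x=1.0353, Δt_y=3.8637
    x: enter (3,4) at t=0.6833
    x: enter (4,4) at t=1.7186 ← occupied
  → r_2 = 1.7186
beam 3: φ=45°, α=60°
  dir = (cos 60°, sin 60°) = (0.5000, 0.8660); from cell (2,4)
  next x-line at t=1.3200, next y-line at t=0.5543; Δt_x=2.0000, Δt_y=1.1547
    y: enter (2,5) at t=0.5543 ← occupied
  → r_3 = 0.5543

ranges = [5.3809, 1.7186, 0.5543]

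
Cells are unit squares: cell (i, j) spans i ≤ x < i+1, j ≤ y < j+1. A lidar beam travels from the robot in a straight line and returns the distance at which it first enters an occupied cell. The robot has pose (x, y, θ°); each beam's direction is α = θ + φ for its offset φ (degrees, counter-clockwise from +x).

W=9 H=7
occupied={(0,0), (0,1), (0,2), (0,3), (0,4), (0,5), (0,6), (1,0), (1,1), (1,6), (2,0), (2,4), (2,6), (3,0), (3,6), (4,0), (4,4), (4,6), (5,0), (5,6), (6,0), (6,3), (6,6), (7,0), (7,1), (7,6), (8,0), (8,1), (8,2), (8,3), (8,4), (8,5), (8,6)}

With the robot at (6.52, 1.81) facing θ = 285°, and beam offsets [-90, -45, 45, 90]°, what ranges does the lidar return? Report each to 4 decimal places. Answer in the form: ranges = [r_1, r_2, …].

beam 1: φ=-90°, α=195°
  dir = (cos 195°, sin 195°) = (-0.9659, -0.2588); from cell (6,1)
  next x-line at t=0.5383, next y-line at t=3.1296; Δt_x=1.0353, Δt_y=3.8637
    x: enter (5,1) at t=0.5383
    x: enter (4,1) at t=1.5736
    x: enter (3,1) at t=2.6089
    y: enter (3,0) at t=3.1296 ← occupied
  → r_1 = 3.1296
beam 2: φ=-45°, α=240°
  dir = (cos 240°, sin 240°) = (-0.5000, -0.8660); from cell (6,1)
  next x-line at t=1.0400, next y-line at t=0.9353; Δt_x=2.0000, Δt_y=1.1547
    y: enter (6,0) at t=0.9353 ← occupied
  → r_2 = 0.9353
beam 3: φ=45°, α=330°
  dir = (cos 330°, sin 330°) = (0.8660, -0.5000); from cell (6,1)
  next x-line at t=0.5543, next y-line at t=1.6200; Δt_x=1.1547, Δt_y=2.0000
    x: enter (7,1) at t=0.5543 ← occupied
  → r_3 = 0.5543
beam 4: φ=90°, α=15°
  dir = (cos 15°, sin 15°) = (0.9659, 0.2588); from cell (6,1)
  next x-line at t=0.4969, next y-line at t=0.7341; Δt_x=1.0353, Δt_y=3.8637
    x: enter (7,1) at t=0.4969 ← occupied
  → r_4 = 0.4969

ranges = [3.1296, 0.9353, 0.5543, 0.4969]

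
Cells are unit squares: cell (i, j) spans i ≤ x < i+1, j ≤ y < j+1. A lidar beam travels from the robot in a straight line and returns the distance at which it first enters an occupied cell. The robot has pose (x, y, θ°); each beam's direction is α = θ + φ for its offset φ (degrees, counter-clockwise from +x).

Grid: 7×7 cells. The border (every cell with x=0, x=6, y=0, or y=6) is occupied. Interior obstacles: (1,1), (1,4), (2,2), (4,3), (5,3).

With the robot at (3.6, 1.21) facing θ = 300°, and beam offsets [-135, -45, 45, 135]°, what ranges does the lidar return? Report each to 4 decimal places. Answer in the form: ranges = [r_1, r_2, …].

beam 1: φ=-135°, α=165°
  cosα=-0.9659 sinα=0.2588 | (3,1) | tMaxX 0.6212 tMaxY 3.0523 | tΔX 1.0353 tΔY 3.8637
    t=0.6212 [x] (2,1)
    t=1.6564 [x] (1,1) — stop
  → r_1 = 1.6564
beam 2: φ=-45°, α=255°
  cosα=-0.2588 sinα=-0.9659 | (3,1) | tMaxX 2.3182 tMaxY 0.2174 | tΔX 3.8637 tΔY 1.0353
    t=0.2174 [y] (3,0) — stop
  → r_2 = 0.2174
beam 3: φ=45°, α=345°
  cosα=0.9659 sinα=-0.2588 | (3,1) | tMaxX 0.4141 tMaxY 0.8114 | tΔX 1.0353 tΔY 3.8637
    t=0.4141 [x] (4,1)
    t=0.8114 [y] (4,0) — stop
  → r_3 = 0.8114
beam 4: φ=135°, α=75°
  cosα=0.2588 sinα=0.9659 | (3,1) | tMaxX 1.5455 tMaxY 0.8179 | tΔX 3.8637 tΔY 1.0353
    t=0.8179 [y] (3,2)
    t=1.5455 [x] (4,2)
    t=1.8531 [y] (4,3) — stop
  → r_4 = 1.8531

ranges = [1.6564, 0.2174, 0.8114, 1.8531]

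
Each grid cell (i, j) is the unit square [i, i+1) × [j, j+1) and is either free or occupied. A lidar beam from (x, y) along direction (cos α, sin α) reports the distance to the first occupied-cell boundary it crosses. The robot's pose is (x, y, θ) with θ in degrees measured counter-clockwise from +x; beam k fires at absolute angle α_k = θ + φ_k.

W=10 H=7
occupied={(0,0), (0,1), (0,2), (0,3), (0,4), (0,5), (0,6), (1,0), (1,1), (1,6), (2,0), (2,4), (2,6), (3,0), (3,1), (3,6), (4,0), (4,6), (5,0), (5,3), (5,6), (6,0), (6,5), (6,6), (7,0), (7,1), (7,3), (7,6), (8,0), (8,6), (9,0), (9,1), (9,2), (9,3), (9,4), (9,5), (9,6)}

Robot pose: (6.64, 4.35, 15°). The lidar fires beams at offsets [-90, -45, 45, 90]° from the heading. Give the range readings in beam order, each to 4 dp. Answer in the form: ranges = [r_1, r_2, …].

ranges = [1.3909, 0.7000, 1.9053, 0.6729]

beam 1: φ=-90°, α=285°
  dir = (cos 285°, sin 285°) = (0.2588, -0.9659); from cell (6,4)
  next x-line at t=1.3909, next y-line at t=0.3623; Δt_x=3.8637, Δt_y=1.0353
    y: enter (6,3) at t=0.3623
    x: enter (7,3) at t=1.3909 ← occupied
  → r_1 = 1.3909
beam 2: φ=-45°, α=330°
  dir = (cos 330°, sin 330°) = (0.8660, -0.5000); from cell (6,4)
  next x-line at t=0.4157, next y-line at t=0.7000; Δt_x=1.1547, Δt_y=2.0000
    x: enter (7,4) at t=0.4157
    y: enter (7,3) at t=0.7000 ← occupied
  → r_2 = 0.7000
beam 3: φ=45°, α=60°
  dir = (cos 60°, sin 60°) = (0.5000, 0.8660); from cell (6,4)
  next x-line at t=0.7200, next y-line at t=0.7506; Δt_x=2.0000, Δt_y=1.1547
    x: enter (7,4) at t=0.7200
    y: enter (7,5) at t=0.7506
    y: enter (7,6) at t=1.9053 ← occupied
  → r_3 = 1.9053
beam 4: φ=90°, α=105°
  dir = (cos 105°, sin 105°) = (-0.2588, 0.9659); from cell (6,4)
  next x-line at t=2.4728, next y-line at t=0.6729; Δt_x=3.8637, Δt_y=1.0353
    y: enter (6,5) at t=0.6729 ← occupied
  → r_4 = 0.6729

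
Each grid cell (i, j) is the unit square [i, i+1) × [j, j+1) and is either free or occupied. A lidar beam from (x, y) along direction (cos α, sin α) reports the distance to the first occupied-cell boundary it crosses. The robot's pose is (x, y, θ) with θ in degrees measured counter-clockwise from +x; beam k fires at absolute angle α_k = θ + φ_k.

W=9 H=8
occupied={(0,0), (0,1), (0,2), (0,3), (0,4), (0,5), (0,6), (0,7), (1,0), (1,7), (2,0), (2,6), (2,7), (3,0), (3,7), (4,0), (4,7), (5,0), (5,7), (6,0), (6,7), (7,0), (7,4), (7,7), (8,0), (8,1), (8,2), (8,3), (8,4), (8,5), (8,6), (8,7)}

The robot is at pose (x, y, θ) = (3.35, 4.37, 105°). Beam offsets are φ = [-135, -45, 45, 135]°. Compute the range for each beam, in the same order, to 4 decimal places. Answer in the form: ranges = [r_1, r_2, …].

ranges = [5.3694, 3.0369, 2.7135, 3.8913]

beam 1: φ=-135°, α=330°
  cosα=0.8660 sinα=-0.5000 | (3,4) | tMaxX 0.7506 tMaxY 0.7400 | tΔX 1.1547 tΔY 2.0000
    t=0.7400 [y] (3,3)
    t=0.7506 [x] (4,3)
    t=1.9053 [x] (5,3)
    t=2.7400 [y] (5,2)
    t=3.0600 [x] (6,2)
    t=4.2147 [x] (7,2)
    t=4.7400 [y] (7,1)
    t=5.3694 [x] (8,1) — stop
  → r_1 = 5.3694
beam 2: φ=-45°, α=60°
  cosα=0.5000 sinα=0.8660 | (3,4) | tMaxX 1.3000 tMaxY 0.7275 | tΔX 2.0000 tΔY 1.1547
    t=0.7275 [y] (3,5)
    t=1.3000 [x] (4,5)
    t=1.8822 [y] (4,6)
    t=3.0369 [y] (4,7) — stop
  → r_2 = 3.0369
beam 3: φ=45°, α=150°
  cosα=-0.8660 sinα=0.5000 | (3,4) | tMaxX 0.4041 tMaxY 1.2600 | tΔX 1.1547 tΔY 2.0000
    t=0.4041 [x] (2,4)
    t=1.2600 [y] (2,5)
    t=1.5588 [x] (1,5)
    t=2.7135 [x] (0,5) — stop
  → r_3 = 2.7135
beam 4: φ=135°, α=240°
  cosα=-0.5000 sinα=-0.8660 | (3,4) | tMaxX 0.7000 tMaxY 0.4272 | tΔX 2.0000 tΔY 1.1547
    t=0.4272 [y] (3,3)
    t=0.7000 [x] (2,3)
    t=1.5819 [y] (2,2)
    t=2.7000 [x] (1,2)
    t=2.7366 [y] (1,1)
    t=3.8913 [y] (1,0) — stop
  → r_4 = 3.8913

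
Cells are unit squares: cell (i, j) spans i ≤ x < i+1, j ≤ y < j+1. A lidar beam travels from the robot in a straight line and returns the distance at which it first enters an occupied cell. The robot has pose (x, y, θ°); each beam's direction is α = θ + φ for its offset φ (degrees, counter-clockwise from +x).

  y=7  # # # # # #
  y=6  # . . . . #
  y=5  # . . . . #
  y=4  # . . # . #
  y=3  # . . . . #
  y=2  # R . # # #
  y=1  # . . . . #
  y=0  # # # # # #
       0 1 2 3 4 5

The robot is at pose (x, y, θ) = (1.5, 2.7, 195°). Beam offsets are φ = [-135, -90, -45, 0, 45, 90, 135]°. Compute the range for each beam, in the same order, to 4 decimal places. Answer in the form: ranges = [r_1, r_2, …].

beam 1: φ=-135°, α=60°
  dir = (cos 60°, sin 60°) = (0.5000, 0.8660); from cell (1,2)
  next x-line at t=1.0000, next y-line at t=0.3464; Δt_x=2.0000, Δt_y=1.1547
    y: enter (1,3) at t=0.3464
    x: enter (2,3) at t=1.0000
    y: enter (2,4) at t=1.5011
    y: enter (2,5) at t=2.6558
    x: enter (3,5) at t=3.0000
    y: enter (3,6) at t=3.8105
    y: enter (3,7) at t=4.9652 ← occupied
  → r_1 = 4.9652
beam 2: φ=-90°, α=105°
  dir = (cos 105°, sin 105°) = (-0.2588, 0.9659); from cell (1,2)
  next x-line at t=1.9319, next y-line at t=0.3106; Δt_x=3.8637, Δt_y=1.0353
    y: enter (1,3) at t=0.3106
    y: enter (1,4) at t=1.3459
    x: enter (0,4) at t=1.9319 ← occupied
  → r_2 = 1.9319
beam 3: φ=-45°, α=150°
  dir = (cos 150°, sin 150°) = (-0.8660, 0.5000); from cell (1,2)
  next x-line at t=0.5774, next y-line at t=0.6000; Δt_x=1.1547, Δt_y=2.0000
    x: enter (0,2) at t=0.5774 ← occupied
  → r_3 = 0.5774
beam 4: φ=0°, α=195°
  dir = (cos 195°, sin 195°) = (-0.9659, -0.2588); from cell (1,2)
  next x-line at t=0.5176, next y-line at t=2.7046; Δt_x=1.0353, Δt_y=3.8637
    x: enter (0,2) at t=0.5176 ← occupied
  → r_4 = 0.5176
beam 5: φ=45°, α=240°
  dir = (cos 240°, sin 240°) = (-0.5000, -0.8660); from cell (1,2)
  next x-line at t=1.0000, next y-line at t=0.8083; Δt_x=2.0000, Δt_y=1.1547
    y: enter (1,1) at t=0.8083
    x: enter (0,1) at t=1.0000 ← occupied
  → r_5 = 1.0000
beam 6: φ=90°, α=285°
  dir = (cos 285°, sin 285°) = (0.2588, -0.9659); from cell (1,2)
  next x-line at t=1.9319, next y-line at t=0.7247; Δt_x=3.8637, Δt_y=1.0353
    y: enter (1,1) at t=0.7247
    y: enter (1,0) at t=1.7600 ← occupied
  → r_6 = 1.7600
beam 7: φ=135°, α=330°
  dir = (cos 330°, sin 330°) = (0.8660, -0.5000); from cell (1,2)
  next x-line at t=0.5774, next y-line at t=1.4000; Δt_x=1.1547, Δt_y=2.0000
    x: enter (2,2) at t=0.5774
    y: enter (2,1) at t=1.4000
    x: enter (3,1) at t=1.7321
    x: enter (4,1) at t=2.8868
    y: enter (4,0) at t=3.4000 ← occupied
  → r_7 = 3.4000

ranges = [4.9652, 1.9319, 0.5774, 0.5176, 1.0000, 1.7600, 3.4000]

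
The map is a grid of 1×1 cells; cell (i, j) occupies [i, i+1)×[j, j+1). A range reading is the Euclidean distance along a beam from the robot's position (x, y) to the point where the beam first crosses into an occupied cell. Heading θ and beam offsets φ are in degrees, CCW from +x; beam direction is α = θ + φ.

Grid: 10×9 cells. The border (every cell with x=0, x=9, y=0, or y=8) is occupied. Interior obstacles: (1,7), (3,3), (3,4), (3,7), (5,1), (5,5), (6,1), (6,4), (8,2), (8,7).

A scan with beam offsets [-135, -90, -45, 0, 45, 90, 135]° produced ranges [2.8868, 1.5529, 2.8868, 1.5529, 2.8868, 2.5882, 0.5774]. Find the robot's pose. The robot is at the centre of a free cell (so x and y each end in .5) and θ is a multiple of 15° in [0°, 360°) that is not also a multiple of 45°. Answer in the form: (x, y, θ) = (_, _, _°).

(x, y, θ) = (3.5, 5.5, 105°)

Candidates: 46 free-cell centres × 16 headings = 736 poses. Raycast each; keep the one whose scan matches to 4 dp.
  (6.5, 6.5, 60°): beam 1 = 1.5529 ≠ 2.8868 ✗
  (2.5, 7.5, 210°): beam 1 = 0.5176 ≠ 2.8868 ✗
  (2.5, 6.5, 345°): beam 1 = 1.7321 ≠ 2.8868 ✗
  …
  (3.5, 5.5, 105°): r_1=2.8868, r_2=1.5529, r_3=2.8868, r_4=1.5529, r_5=2.8868, r_6=2.5882, r_7=0.5774 — all match ✓
Unique over the lattice → pose = (3.5, 5.5, 105°).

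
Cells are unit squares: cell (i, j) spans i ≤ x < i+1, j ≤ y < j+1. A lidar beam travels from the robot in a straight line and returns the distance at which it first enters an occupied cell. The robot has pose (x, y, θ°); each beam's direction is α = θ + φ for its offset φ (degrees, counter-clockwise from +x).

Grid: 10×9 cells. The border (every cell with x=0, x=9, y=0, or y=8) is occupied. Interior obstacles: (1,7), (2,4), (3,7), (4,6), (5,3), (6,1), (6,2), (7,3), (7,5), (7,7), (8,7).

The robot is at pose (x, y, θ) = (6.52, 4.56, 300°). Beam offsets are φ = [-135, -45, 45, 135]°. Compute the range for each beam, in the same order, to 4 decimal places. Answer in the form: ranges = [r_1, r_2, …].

ranges = [5.7147, 1.6150, 2.5675, 2.5261]

beam 1: φ=-135°, α=165°
  direction (-0.9659, 0.2588); cell (6,4); t to first gridline: x 0.5383, y 1.7000 (then +1.0353 / +3.8637)
    (5,4) via x @ 0.5383
    (4,4) via x @ 1.5736
    (4,5) via y @ 1.7000
    (3,5) via x @ 2.6089
    (2,5) via x @ 3.6442
    (1,5) via x @ 4.6794
    (1,6) via y @ 5.5637
    (0,6) via x @ 5.7147  # hit
  → r_1 = 5.7147
beam 2: φ=-45°, α=255°
  direction (-0.2588, -0.9659); cell (6,4); t to first gridline: x 2.0091, y 0.5798 (then +3.8637 / +1.0353)
    (6,3) via y @ 0.5798
    (6,2) via y @ 1.6150  # hit
  → r_2 = 1.6150
beam 3: φ=45°, α=345°
  direction (0.9659, -0.2588); cell (6,4); t to first gridline: x 0.4969, y 2.1637 (then +1.0353 / +3.8637)
    (7,4) via x @ 0.4969
    (8,4) via x @ 1.5322
    (8,3) via y @ 2.1637
    (9,3) via x @ 2.5675  # hit
  → r_3 = 2.5675
beam 4: φ=135°, α=75°
  direction (0.2588, 0.9659); cell (6,4); t to first gridline: x 1.8546, y 0.4555 (then +3.8637 / +1.0353)
    (6,5) via y @ 0.4555
    (6,6) via y @ 1.4908
    (7,6) via x @ 1.8546
    (7,7) via y @ 2.5261  # hit
  → r_4 = 2.5261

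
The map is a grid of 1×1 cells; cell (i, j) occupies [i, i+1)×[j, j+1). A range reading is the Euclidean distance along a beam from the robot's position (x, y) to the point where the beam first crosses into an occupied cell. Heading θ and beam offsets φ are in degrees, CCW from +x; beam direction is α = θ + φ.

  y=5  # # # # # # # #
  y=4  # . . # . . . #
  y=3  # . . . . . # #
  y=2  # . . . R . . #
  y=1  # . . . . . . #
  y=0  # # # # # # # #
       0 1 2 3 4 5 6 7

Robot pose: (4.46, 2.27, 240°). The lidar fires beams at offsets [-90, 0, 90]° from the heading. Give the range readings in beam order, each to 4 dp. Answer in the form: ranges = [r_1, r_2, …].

beam 1: φ=-90°, α=150°
  dir = (cos 150°, sin 150°) = (-0.8660, 0.5000); from cell (4,2)
  next x-line at t=0.5312, next y-line at t=1.4600; Δt_x=1.1547, Δt_y=2.0000
    x: enter (3,2) at t=0.5312
    y: enter (3,3) at t=1.4600
    x: enter (2,3) at t=1.6859
    x: enter (1,3) at t=2.8406
    y: enter (1,4) at t=3.4600
    x: enter (0,4) at t=3.9953 ← occupied
  → r_1 = 3.9953
beam 2: φ=0°, α=240°
  dir = (cos 240°, sin 240°) = (-0.5000, -0.8660); from cell (4,2)
  next x-line at t=0.9200, next y-line at t=0.3118; Δt_x=2.0000, Δt_y=1.1547
    y: enter (4,1) at t=0.3118
    x: enter (3,1) at t=0.9200
    y: enter (3,0) at t=1.4665 ← occupied
  → r_2 = 1.4665
beam 3: φ=90°, α=330°
  dir = (cos 330°, sin 330°) = (0.8660, -0.5000); from cell (4,2)
  next x-line at t=0.6235, next y-line at t=0.5400; Δt_x=1.1547, Δt_y=2.0000
    y: enter (4,1) at t=0.5400
    x: enter (5,1) at t=0.6235
    x: enter (6,1) at t=1.7782
    y: enter (6,0) at t=2.5400 ← occupied
  → r_3 = 2.5400

ranges = [3.9953, 1.4665, 2.5400]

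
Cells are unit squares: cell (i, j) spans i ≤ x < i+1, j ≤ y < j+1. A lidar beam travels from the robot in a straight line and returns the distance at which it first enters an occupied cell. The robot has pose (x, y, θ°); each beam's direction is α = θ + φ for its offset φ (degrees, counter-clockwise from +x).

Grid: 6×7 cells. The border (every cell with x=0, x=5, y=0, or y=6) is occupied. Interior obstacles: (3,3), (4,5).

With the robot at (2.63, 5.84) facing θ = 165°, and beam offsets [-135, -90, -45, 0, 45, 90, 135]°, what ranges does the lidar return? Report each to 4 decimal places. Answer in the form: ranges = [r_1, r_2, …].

beam 1: φ=-135°, α=30°
  direction (0.8660, 0.5000); cell (2,5); t to first gridline: x 0.4272, y 0.3200 (then +1.1547 / +2.0000)
    (2,6) via y @ 0.3200  # hit
  → r_1 = 0.3200
beam 2: φ=-90°, α=75°
  direction (0.2588, 0.9659); cell (2,5); t to first gridline: x 1.4296, y 0.1656 (then +3.8637 / +1.0353)
    (2,6) via y @ 0.1656  # hit
  → r_2 = 0.1656
beam 3: φ=-45°, α=120°
  direction (-0.5000, 0.8660); cell (2,5); t to first gridline: x 1.2600, y 0.1848 (then +2.0000 / +1.1547)
    (2,6) via y @ 0.1848  # hit
  → r_3 = 0.1848
beam 4: φ=0°, α=165°
  direction (-0.9659, 0.2588); cell (2,5); t to first gridline: x 0.6522, y 0.6182 (then +1.0353 / +3.8637)
    (2,6) via y @ 0.6182  # hit
  → r_4 = 0.6182
beam 5: φ=45°, α=210°
  direction (-0.8660, -0.5000); cell (2,5); t to first gridline: x 0.7275, y 1.6800 (then +1.1547 / +2.0000)
    (1,5) via x @ 0.7275
    (1,4) via y @ 1.6800
    (0,4) via x @ 1.8822  # hit
  → r_5 = 1.8822
beam 6: φ=90°, α=255°
  direction (-0.2588, -0.9659); cell (2,5); t to first gridline: x 2.4341, y 0.8696 (then +3.8637 / +1.0353)
    (2,4) via y @ 0.8696
    (2,3) via y @ 1.9049
    (1,3) via x @ 2.4341
    (1,2) via y @ 2.9402
    (1,1) via y @ 3.9755
    (1,0) via y @ 5.0107  # hit
  → r_6 = 5.0107
beam 7: φ=135°, α=300°
  direction (0.5000, -0.8660); cell (2,5); t to first gridline: x 0.7400, y 0.9699 (then +2.0000 / +1.1547)
    (3,5) via x @ 0.7400
    (3,4) via y @ 0.9699
    (3,3) via y @ 2.1246  # hit
  → r_7 = 2.1246

ranges = [0.3200, 0.1656, 0.1848, 0.6182, 1.8822, 5.0107, 2.1246]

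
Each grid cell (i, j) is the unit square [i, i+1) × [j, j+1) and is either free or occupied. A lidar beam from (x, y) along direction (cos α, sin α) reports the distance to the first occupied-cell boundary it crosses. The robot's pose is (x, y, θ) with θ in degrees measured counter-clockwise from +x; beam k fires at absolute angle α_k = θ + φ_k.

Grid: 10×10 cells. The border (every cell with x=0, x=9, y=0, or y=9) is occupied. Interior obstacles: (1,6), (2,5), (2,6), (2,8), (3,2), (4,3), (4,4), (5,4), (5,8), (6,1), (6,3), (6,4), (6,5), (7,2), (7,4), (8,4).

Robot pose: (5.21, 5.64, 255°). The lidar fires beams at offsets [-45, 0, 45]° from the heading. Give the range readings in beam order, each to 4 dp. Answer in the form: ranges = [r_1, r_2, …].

ranges = [1.2800, 0.6626, 0.7390]

beam 1: φ=-45°, α=210°
  direction (-0.8660, -0.5000); cell (5,5); t to first gridline: x 0.2425, y 1.2800 (then +1.1547 / +2.0000)
    (4,5) via x @ 0.2425
    (4,4) via y @ 1.2800  # hit
  → r_1 = 1.2800
beam 2: φ=0°, α=255°
  direction (-0.2588, -0.9659); cell (5,5); t to first gridline: x 0.8114, y 0.6626 (then +3.8637 / +1.0353)
    (5,4) via y @ 0.6626  # hit
  → r_2 = 0.6626
beam 3: φ=45°, α=300°
  direction (0.5000, -0.8660); cell (5,5); t to first gridline: x 1.5800, y 0.7390 (then +2.0000 / +1.1547)
    (5,4) via y @ 0.7390  # hit
  → r_3 = 0.7390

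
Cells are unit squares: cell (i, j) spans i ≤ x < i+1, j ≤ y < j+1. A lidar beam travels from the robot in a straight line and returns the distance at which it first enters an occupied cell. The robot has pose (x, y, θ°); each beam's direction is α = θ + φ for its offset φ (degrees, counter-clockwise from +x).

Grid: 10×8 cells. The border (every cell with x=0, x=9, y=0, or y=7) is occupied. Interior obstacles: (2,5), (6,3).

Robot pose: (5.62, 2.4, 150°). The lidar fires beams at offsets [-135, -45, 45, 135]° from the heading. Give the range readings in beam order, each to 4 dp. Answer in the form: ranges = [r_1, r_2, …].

ranges = [3.4992, 4.7623, 4.7830, 1.4494]

beam 1: φ=-135°, α=15°
  dir = (cos 15°, sin 15°) = (0.9659, 0.2588); from cell (5,2)
  next x-line at t=0.3934, next y-line at t=2.3182; Δt_x=1.0353, Δt_y=3.8637
    x: enter (6,2) at t=0.3934
    x: enter (7,2) at t=1.4287
    y: enter (7,3) at t=2.3182
    x: enter (8,3) at t=2.4640
    x: enter (9,3) at t=3.4992 ← occupied
  → r_1 = 3.4992
beam 2: φ=-45°, α=105°
  dir = (cos 105°, sin 105°) = (-0.2588, 0.9659); from cell (5,2)
  next x-line at t=2.3955, next y-line at t=0.6212; Δt_x=3.8637, Δt_y=1.0353
    y: enter (5,3) at t=0.6212
    y: enter (5,4) at t=1.6564
    x: enter (4,4) at t=2.3955
    y: enter (4,5) at t=2.6917
    y: enter (4,6) at t=3.7270
    y: enter (4,7) at t=4.7623 ← occupied
  → r_2 = 4.7623
beam 3: φ=45°, α=195°
  dir = (cos 195°, sin 195°) = (-0.9659, -0.2588); from cell (5,2)
  next x-line at t=0.6419, next y-line at t=1.5455; Δt_x=1.0353, Δt_y=3.8637
    x: enter (4,2) at t=0.6419
    y: enter (4,1) at t=1.5455
    x: enter (3,1) at t=1.6771
    x: enter (2,1) at t=2.7124
    x: enter (1,1) at t=3.7477
    x: enter (0,1) at t=4.7830 ← occupied
  → r_3 = 4.7830
beam 4: φ=135°, α=285°
  dir = (cos 285°, sin 285°) = (0.2588, -0.9659); from cell (5,2)
  next x-line at t=1.4682, next y-line at t=0.4141; Δt_x=3.8637, Δt_y=1.0353
    y: enter (5,1) at t=0.4141
    y: enter (5,0) at t=1.4494 ← occupied
  → r_4 = 1.4494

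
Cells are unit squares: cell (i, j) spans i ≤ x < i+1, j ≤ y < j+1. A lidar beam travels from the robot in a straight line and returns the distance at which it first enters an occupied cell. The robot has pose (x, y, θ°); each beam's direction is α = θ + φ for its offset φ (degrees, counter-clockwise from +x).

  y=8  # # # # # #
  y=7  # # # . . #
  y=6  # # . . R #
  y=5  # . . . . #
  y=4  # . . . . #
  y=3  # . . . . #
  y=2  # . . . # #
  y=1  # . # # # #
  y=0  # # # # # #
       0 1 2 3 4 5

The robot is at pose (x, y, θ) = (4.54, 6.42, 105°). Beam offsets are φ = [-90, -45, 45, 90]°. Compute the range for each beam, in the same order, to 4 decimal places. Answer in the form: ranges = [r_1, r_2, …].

ranges = [0.4762, 0.9200, 1.7782, 3.6649]

beam 1: φ=-90°, α=15°
  d=(0.9659,0.2588)  start (4,6)  tX=0.4762 tY=2.2409  stride 1/|dx|=1.0353 1/|dy|=3.8637
    cross x-line → (5,6), t=0.4762 (wall)
  → r_1 = 0.4762
beam 2: φ=-45°, α=60°
  d=(0.5000,0.8660)  start (4,6)  tX=0.9200 tY=0.6697  stride 1/|dx|=2.0000 1/|dy|=1.1547
    cross y-line → (4,7), t=0.6697
    cross x-line → (5,7), t=0.9200 (wall)
  → r_2 = 0.9200
beam 3: φ=45°, α=150°
  d=(-0.8660,0.5000)  start (4,6)  tX=0.6235 tY=1.1600  stride 1/|dx|=1.1547 1/|dy|=2.0000
    cross x-line → (3,6), t=0.6235
    cross y-line → (3,7), t=1.1600
    cross x-line → (2,7), t=1.7782 (wall)
  → r_3 = 1.7782
beam 4: φ=90°, α=195°
  d=(-0.9659,-0.2588)  start (4,6)  tX=0.5590 tY=1.6228  stride 1/|dx|=1.0353 1/|dy|=3.8637
    cross x-line → (3,6), t=0.5590
    cross x-line → (2,6), t=1.5943
    cross y-line → (2,5), t=1.6228
    cross x-line → (1,5), t=2.6296
    cross x-line → (0,5), t=3.6649 (wall)
  → r_4 = 3.6649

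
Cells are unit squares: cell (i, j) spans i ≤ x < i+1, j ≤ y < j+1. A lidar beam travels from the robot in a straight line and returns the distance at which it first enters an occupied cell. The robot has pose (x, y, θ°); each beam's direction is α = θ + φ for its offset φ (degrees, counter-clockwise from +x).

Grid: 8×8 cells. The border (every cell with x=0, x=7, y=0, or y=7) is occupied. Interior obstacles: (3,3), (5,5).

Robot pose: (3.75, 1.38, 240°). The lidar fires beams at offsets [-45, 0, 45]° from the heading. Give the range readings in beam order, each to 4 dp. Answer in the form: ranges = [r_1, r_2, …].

beam 1: φ=-45°, α=195°
  direction (-0.9659, -0.2588); cell (3,1); t to first gridline: x 0.7765, y 1.4682 (then +1.0353 / +3.8637)
    (2,1) via x @ 0.7765
    (2,0) via y @ 1.4682  # hit
  → r_1 = 1.4682
beam 2: φ=0°, α=240°
  direction (-0.5000, -0.8660); cell (3,1); t to first gridline: x 1.5000, y 0.4388 (then +2.0000 / +1.1547)
    (3,0) via y @ 0.4388  # hit
  → r_2 = 0.4388
beam 3: φ=45°, α=285°
  direction (0.2588, -0.9659); cell (3,1); t to first gridline: x 0.9659, y 0.3934 (then +3.8637 / +1.0353)
    (3,0) via y @ 0.3934  # hit
  → r_3 = 0.3934

ranges = [1.4682, 0.4388, 0.3934]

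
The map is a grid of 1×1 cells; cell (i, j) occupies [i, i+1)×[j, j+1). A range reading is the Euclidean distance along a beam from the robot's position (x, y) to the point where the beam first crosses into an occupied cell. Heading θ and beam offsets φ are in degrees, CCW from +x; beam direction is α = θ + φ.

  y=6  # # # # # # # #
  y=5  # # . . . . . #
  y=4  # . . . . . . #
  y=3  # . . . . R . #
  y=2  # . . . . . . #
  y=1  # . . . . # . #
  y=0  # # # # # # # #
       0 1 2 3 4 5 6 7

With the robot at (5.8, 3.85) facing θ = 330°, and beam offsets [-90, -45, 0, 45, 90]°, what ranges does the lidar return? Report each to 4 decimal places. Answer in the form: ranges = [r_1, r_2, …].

ranges = [3.2909, 2.9505, 1.3856, 1.2423, 2.4000]

beam 1: φ=-90°, α=240°
  d=(-0.5000,-0.8660)  start (5,3)  tX=1.6000 tY=0.9815  stride 1/|dx|=2.0000 1/|dy|=1.1547
    cross y-line → (5,2), t=0.9815
    cross x-line → (4,2), t=1.6000
    cross y-line → (4,1), t=2.1362
    cross y-line → (4,0), t=3.2909 (wall)
  → r_1 = 3.2909
beam 2: φ=-45°, α=285°
  d=(0.2588,-0.9659)  start (5,3)  tX=0.7727 tY=0.8800  stride 1/|dx|=3.8637 1/|dy|=1.0353
    cross x-line → (6,3), t=0.7727
    cross y-line → (6,2), t=0.8800
    cross y-line → (6,1), t=1.9153
    cross y-line → (6,0), t=2.9505 (wall)
  → r_2 = 2.9505
beam 3: φ=0°, α=330°
  d=(0.8660,-0.5000)  start (5,3)  tX=0.2309 tY=1.7000  stride 1/|dx|=1.1547 1/|dy|=2.0000
    cross x-line → (6,3), t=0.2309
    cross x-line → (7,3), t=1.3856 (wall)
  → r_3 = 1.3856
beam 4: φ=45°, α=15°
  d=(0.9659,0.2588)  start (5,3)  tX=0.2071 tY=0.5796  stride 1/|dx|=1.0353 1/|dy|=3.8637
    cross x-line → (6,3), t=0.2071
    cross y-line → (6,4), t=0.5796
    cross x-line → (7,4), t=1.2423 (wall)
  → r_4 = 1.2423
beam 5: φ=90°, α=60°
  d=(0.5000,0.8660)  start (5,3)  tX=0.4000 tY=0.1732  stride 1/|dx|=2.0000 1/|dy|=1.1547
    cross y-line → (5,4), t=0.1732
    cross x-line → (6,4), t=0.4000
    cross y-line → (6,5), t=1.3279
    cross x-line → (7,5), t=2.4000 (wall)
  → r_5 = 2.4000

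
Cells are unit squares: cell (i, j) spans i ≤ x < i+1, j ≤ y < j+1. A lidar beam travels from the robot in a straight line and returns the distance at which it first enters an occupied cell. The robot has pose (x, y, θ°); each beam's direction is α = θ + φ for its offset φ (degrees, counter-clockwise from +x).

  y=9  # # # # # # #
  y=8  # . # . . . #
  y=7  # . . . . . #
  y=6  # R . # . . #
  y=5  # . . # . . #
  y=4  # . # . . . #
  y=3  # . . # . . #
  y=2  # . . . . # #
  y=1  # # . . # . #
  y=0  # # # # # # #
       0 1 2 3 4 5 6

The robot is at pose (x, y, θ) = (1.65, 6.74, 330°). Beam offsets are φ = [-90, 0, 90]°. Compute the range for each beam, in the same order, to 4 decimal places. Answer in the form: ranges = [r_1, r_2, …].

ranges = [1.3000, 1.5588, 1.4549]

beam 1: φ=-90°, α=240°
  dir = (cos 240°, sin 240°) = (-0.5000, -0.8660); from cell (1,6)
  next x-line at t=1.3000, next y-line at t=0.8545; Δt_x=2.0000, Δt_y=1.1547
    y: enter (1,5) at t=0.8545
    x: enter (0,5) at t=1.3000 ← occupied
  → r_1 = 1.3000
beam 2: φ=0°, α=330°
  dir = (cos 330°, sin 330°) = (0.8660, -0.5000); from cell (1,6)
  next x-line at t=0.4041, next y-line at t=1.4800; Δt_x=1.1547, Δt_y=2.0000
    x: enter (2,6) at t=0.4041
    y: enter (2,5) at t=1.4800
    x: enter (3,5) at t=1.5588 ← occupied
  → r_2 = 1.5588
beam 3: φ=90°, α=60°
  dir = (cos 60°, sin 60°) = (0.5000, 0.8660); from cell (1,6)
  next x-line at t=0.7000, next y-line at t=0.3002; Δt_x=2.0000, Δt_y=1.1547
    y: enter (1,7) at t=0.3002
    x: enter (2,7) at t=0.7000
    y: enter (2,8) at t=1.4549 ← occupied
  → r_3 = 1.4549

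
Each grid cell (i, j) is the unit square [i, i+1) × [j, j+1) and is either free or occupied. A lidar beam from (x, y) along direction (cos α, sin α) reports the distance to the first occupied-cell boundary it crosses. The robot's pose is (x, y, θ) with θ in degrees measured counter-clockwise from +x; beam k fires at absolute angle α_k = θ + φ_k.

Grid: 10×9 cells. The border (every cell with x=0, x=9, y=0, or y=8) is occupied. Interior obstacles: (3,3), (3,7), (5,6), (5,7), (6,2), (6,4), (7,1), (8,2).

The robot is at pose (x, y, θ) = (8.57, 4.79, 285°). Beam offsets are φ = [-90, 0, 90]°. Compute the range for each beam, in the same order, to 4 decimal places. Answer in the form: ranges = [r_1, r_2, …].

beam 1: φ=-90°, α=195°
  dir = (cos 195°, sin 195°) = (-0.9659, -0.2588); from cell (8,4)
  next x-line at t=0.5901, next y-line at t=3.0523; Δt_x=1.0353, Δt_y=3.8637
    x: enter (7,4) at t=0.5901
    x: enter (6,4) at t=1.6254 ← occupied
  → r_1 = 1.6254
beam 2: φ=0°, α=285°
  dir = (cos 285°, sin 285°) = (0.2588, -0.9659); from cell (8,4)
  next x-line at t=1.6614, next y-line at t=0.8179; Δt_x=3.8637, Δt_y=1.0353
    y: enter (8,3) at t=0.8179
    x: enter (9,3) at t=1.6614 ← occupied
  → r_2 = 1.6614
beam 3: φ=90°, α=15°
  dir = (cos 15°, sin 15°) = (0.9659, 0.2588); from cell (8,4)
  next x-line at t=0.4452, next y-line at t=0.8114; Δt_x=1.0353, Δt_y=3.8637
    x: enter (9,4) at t=0.4452 ← occupied
  → r_3 = 0.4452

ranges = [1.6254, 1.6614, 0.4452]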